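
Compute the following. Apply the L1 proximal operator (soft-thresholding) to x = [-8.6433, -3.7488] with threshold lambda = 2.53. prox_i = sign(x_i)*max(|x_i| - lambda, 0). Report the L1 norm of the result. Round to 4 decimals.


Soft-thresholding with lambda = 2.53:
prox(-8.6433) = sign(-8.6433)*max(|-8.6433| - 2.53, 0) = -6.1133
prox(-3.7488) = sign(-3.7488)*max(|-3.7488| - 2.53, 0) = -1.2188
prox(x) = [-6.1133, -1.2188]
||prox(x)||_1 = 6.1133 + 1.2188 = 7.3321


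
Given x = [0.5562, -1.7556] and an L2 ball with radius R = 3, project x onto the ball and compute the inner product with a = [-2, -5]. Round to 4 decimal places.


Step 1: Compute ||x|| (intermediates to 6 decimals).
||x|| = sqrt(0.5562^2 + (-1.7556)^2) = 1.8416
Step 2: Project.
Since ||x|| <= R, proj = x (no scaling needed).
proj(x) = [0.5562, -1.7556]
Step 3: Dot product.
a^T * proj(x) = -2*0.5562 - 5*(-1.7556) = 7.6656


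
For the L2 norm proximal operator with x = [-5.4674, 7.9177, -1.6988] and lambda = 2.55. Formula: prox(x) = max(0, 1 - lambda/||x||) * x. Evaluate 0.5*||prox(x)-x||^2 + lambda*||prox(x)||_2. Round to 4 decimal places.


Step 1: Compute ||x||.
||x|| = 9.7708
Step 2: Compute scaling factor.
scale = max(0, 1 - 2.55/9.7708) = 0.739
Step 3: prox(x) = [-4.0405, 5.8513, -1.2554]
||prox(x)|| = 7.2208
Step 4: Proximal objective.
0.5*||prox-x||^2 = 3.2513
lambda*||prox|| = 18.413
Total = 21.6643


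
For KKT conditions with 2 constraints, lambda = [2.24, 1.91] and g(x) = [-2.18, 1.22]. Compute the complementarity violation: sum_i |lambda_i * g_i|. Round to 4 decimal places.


KKT complementary slackness check:
lambda_1 * g_1 = 2.24 * -2.18 = -4.8832
lambda_2 * g_2 = 1.91 * 1.22 = 2.3302
Total violation = 4.8832 + 2.3302 = 7.2134


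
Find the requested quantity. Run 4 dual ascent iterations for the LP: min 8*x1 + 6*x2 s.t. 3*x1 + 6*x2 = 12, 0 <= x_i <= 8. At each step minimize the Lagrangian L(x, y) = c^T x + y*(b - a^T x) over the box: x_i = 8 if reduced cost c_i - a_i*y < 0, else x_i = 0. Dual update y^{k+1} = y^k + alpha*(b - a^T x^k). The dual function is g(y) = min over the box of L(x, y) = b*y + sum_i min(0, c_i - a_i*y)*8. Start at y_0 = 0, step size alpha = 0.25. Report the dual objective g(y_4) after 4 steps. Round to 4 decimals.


Dual ascent for LP: min 8*x1 + 6*x2, 3*x1 + 6*x2 = 12, 0 <= x_i <= 8
Step 1: y^k = 0.0, reduced costs: (8.0, 6.0)
  x^k = (0.0, 0.0), subgradient = b - a^T x = 12.0
  y^{k+1} = 0.0 + 0.25*12.0 = 3.0
Step 2: y^k = 3.0, reduced costs: (-1.0, -12.0)
  x^k = (8.0, 8.0), subgradient = b - a^T x = -60.0
  y^{k+1} = 3.0 + 0.25*-60.0 = -12.0
Step 3: y^k = -12.0, reduced costs: (44.0, 78.0)
  x^k = (0.0, 0.0), subgradient = b - a^T x = 12.0
  y^{k+1} = -12.0 + 0.25*12.0 = -9.0
Step 4: y^k = -9.0, reduced costs: (35.0, 60.0)
  x^k = (0.0, 0.0), subgradient = b - a^T x = 12.0
  y^{k+1} = -9.0 + 0.25*12.0 = -6.0
Dual objective at y_4 = -6.0: reduced costs (26.0, 42.0), box minimizer x = (0.0, 0.0)
g(y_4) = b*y + (c1 - a1*y)*x1 + (c2 - a2*y)*x2 = 12*(-6.0) + 26.0*0.0 + 42.0*0.0 = -72.0 + 0.0 + 0.0 = -72.0


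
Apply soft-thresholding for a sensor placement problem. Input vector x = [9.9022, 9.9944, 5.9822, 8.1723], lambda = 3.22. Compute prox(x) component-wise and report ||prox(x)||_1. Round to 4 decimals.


Soft-thresholding with lambda = 3.22:
prox(9.9022) = sign(9.9022)*max(|9.9022| - 3.22, 0) = 6.6822
prox(9.9944) = sign(9.9944)*max(|9.9944| - 3.22, 0) = 6.7744
prox(5.9822) = sign(5.9822)*max(|5.9822| - 3.22, 0) = 2.7622
prox(8.1723) = sign(8.1723)*max(|8.1723| - 3.22, 0) = 4.9523
prox(x) = [6.6822, 6.7744, 2.7622, 4.9523]
||prox(x)||_1 = 6.6822 + 6.7744 + 2.7622 + 4.9523 = 21.1711


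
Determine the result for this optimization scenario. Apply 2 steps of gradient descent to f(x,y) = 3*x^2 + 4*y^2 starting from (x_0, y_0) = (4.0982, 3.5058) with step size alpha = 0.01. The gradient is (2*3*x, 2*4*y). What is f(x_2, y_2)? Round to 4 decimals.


Gradient descent on f(x,y) = 3*x^2 + 4*y^2.
Starting point: (4.0982, 3.5058), alpha = 0.01
Step 1: grad_x = 2*3*4.0982 = 24.5892, grad_y = 2*4*3.5058 = 28.0464
  x_1 = 4.0982 - 0.01*24.5892 = 3.8523
  y_1 = 3.5058 - 0.01*28.0464 = 3.2253
Step 2: grad_x = 2*3*3.8523 = 23.1138, grad_y = 2*4*3.2253 = 25.8027
  x_2 = 3.8523 - 0.01*23.1138 = 3.6212
  y_2 = 3.2253 - 0.01*25.8027 = 2.9673
f(3.6212, 2.9673) = 3*3.6212^2 + 4*2.9673^2 = 74.5583


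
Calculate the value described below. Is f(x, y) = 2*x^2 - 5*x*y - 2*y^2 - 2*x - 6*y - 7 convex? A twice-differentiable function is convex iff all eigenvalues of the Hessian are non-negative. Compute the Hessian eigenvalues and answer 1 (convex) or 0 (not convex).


The Hessian of f(x,y) = 2*x^2 - 5*x*y - 2*y^2 - 2*x - 6*y - 7 is:
H = [[4, -5], [-5, -4]]
Trace = 4 - 4 = 0
Determinant = 4*-4 - (-5)^2 = -41
Discriminant = (0)^2 - 4*-41 = 164.0
Eigenvalues: lambda_1 = -6.4031, lambda_2 = 6.4031
The function is not convex.

0


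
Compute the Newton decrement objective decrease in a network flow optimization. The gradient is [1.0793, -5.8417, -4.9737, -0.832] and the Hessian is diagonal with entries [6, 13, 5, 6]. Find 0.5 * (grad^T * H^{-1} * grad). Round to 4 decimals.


Step 1: H is diagonal, so H^(-1) * g = [0.1799, -0.4494, -0.9947, -0.1387].
Step 2: g^T H^(-1) g = sum_i g_i^2 / H_ii
  = (1.0793)^2/6 + (-5.8417)^2/13 + (-4.9737)^2/5 + (-0.832)^2/6
  = 0.1941 + 2.625 + 4.9475 + 0.1154 = 7.8821
Step 3: Objective decrease = 0.5 * g^T H^(-1) g = 3.941


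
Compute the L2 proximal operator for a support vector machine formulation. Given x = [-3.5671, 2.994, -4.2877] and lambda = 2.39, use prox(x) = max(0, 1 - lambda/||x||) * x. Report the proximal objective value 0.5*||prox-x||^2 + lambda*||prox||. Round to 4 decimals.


Step 1: Compute ||x||.
||x|| = 6.3303
Step 2: Compute scaling factor.
scale = max(0, 1 - 2.39/6.3303) = 0.6225
Step 3: prox(x) = [-2.2203, 1.8636, -2.6689]
||prox(x)|| = 3.9403
Step 4: Proximal objective.
0.5*||prox-x||^2 = 2.8561
lambda*||prox|| = 9.4173
Total = 12.2734


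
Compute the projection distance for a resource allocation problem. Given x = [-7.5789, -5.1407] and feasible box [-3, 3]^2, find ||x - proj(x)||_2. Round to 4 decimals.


Project each component onto [-3, 3].
clip(-7.5789) = -3.0, clip(-5.1407) = -3.0
Projection = [-3.0, -3.0]
Squared diffs: [20.9663, 4.5826]
Distance = sqrt(25.5489) = 5.0546


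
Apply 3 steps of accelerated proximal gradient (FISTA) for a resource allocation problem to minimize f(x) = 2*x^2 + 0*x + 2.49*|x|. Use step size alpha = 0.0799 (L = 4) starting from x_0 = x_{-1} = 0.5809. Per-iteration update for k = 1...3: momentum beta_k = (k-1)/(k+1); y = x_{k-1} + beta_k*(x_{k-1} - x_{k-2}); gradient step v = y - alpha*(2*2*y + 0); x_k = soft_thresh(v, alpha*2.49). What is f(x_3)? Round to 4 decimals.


FISTA on f(x) = 2*x^2 + 0*x + 2.49*|x|
L = 4, alpha = 0.0799
Iteration 1: beta = 0.0, y = 0.5809 + 0.0*(0.5809 - 0.5809) = 0.5809
  grad(y) = 2.3236, v = y - alpha*grad = 0.3952
  prox(v) = soft_thresh(0.3952, 0.199) = 0.1963
Iteration 2: beta = 0.3333, y = 0.1963 + 0.3333*(0.1963 - 0.5809) = 0.0681
  grad(y) = 0.2724, v = y - alpha*grad = 0.0463
  prox(v) = soft_thresh(0.0463, 0.199) = 0.0
Iteration 3: beta = 0.5, y = 0.0 + 0.5*(0.0 - 0.1963) = -0.0981
  grad(y) = -0.3926, v = y - alpha*grad = -0.0668
  prox(v) = soft_thresh(-0.0668, 0.199) = 0.0
f(x_3) = 2*0.0^2 + 0*0.0 + 2.49*|0.0| = 0.0


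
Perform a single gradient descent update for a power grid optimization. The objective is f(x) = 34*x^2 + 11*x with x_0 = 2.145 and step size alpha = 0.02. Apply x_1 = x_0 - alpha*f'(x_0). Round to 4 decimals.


We compute the gradient at x_0 and apply the update.
f'(x) = 68*x + 11
f'(2.145) = 68*2.145 + 11 = 156.86
x_1 = 2.145 - 0.02*156.86 = -0.9922


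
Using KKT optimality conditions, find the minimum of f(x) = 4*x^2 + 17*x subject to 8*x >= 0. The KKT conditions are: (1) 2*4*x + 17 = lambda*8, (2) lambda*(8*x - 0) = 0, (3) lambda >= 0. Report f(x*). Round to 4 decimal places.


Step 1: Try lambda = 0 (constraint inactive).
x_unc = -17/(2*4) = -2.125
Check: 8*-2.125 = -17.0 < 0 -- violated!
Step 2: Constraint must be active: 8*x = 0
x* = 0/8 = 0.0
lambda = (2*4*0.0 + 17)/8 = 2.125
Step 3: Compute optimal value.
f(x*) = 4*0.0^2 + 17*0.0 = 0.0


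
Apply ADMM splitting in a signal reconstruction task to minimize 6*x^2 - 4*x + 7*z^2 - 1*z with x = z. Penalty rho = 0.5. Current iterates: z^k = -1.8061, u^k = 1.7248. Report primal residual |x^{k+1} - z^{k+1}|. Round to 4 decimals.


ADMM iteration with rho = 0.5, z^k = -1.8061, u^k = 1.7248
Step 1: x-update.
Minimize 6*x^2 - 4*x + (0.5/2)*(x + 1.8061 + 1.7248)^2
FOC: (2*6 + 0.5)*x = 4 + 0.5*(-1.8061 - 1.7248)
x^{k+1} = 0.1788
Step 2: z-update.
Minimize 7*z^2 - 1*z + (0.5/2)*(0.1788 - z + 1.7248)^2
FOC: (2*7 + 0.5)*z = 1 + 0.5*(0.1788 + 1.7248)
z^{k+1} = 0.1346
Step 3: u-update.
u^{k+1} = 1.7248 + 0.1788 - 0.1346 = 1.769
Step 4: Primal residual = |0.1788 - 0.1346| = 0.0442


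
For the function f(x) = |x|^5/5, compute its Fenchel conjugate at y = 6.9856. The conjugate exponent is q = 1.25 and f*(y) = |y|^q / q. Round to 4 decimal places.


The conjugate exponent q satisfies 1/p + 1/q = 1.
p = 5, so q = 5/(5 - 1) = 1.25
|y|^q = 6.9856^1.25 = 11.3568
f*(6.9856) = 11.3568 / 1.25 = 9.0854


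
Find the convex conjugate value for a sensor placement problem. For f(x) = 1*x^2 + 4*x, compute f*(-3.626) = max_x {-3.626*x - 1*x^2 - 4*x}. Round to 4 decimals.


f*(y) = sup_x {y*x - a*x^2 - b*x} = sup_x {(y-b)*x - a*x^2}
FOC: (y - b) - 2a*x = 0 => x* = (y - b)/(2a)
x* = (-3.626 - 4)/(2*1) = -3.813
f*(-3.626) = (y-b)^2/(4a) = (-3.626 - 4)^2/(4*1)
= 58.1559/4 = 14.539


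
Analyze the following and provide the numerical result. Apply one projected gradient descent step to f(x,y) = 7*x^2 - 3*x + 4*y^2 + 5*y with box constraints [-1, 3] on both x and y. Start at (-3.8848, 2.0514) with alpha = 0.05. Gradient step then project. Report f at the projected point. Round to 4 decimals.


Step 1: Compute gradient at (-3.8848, 2.0514).
grad_x = 2*7*-3.8848 - 3 = -57.3872
grad_y = 2*4*2.0514 + 5 = 21.4112
Step 2: Gradient step.
x_raw = -3.8848 - 0.05*-57.3872 = -1.0154
y_raw = 2.0514 - 0.05*21.4112 = 0.9808
Step 3: Project onto [-1, 3].
x_proj = clip(-1.0154) = -1.0
y_proj = clip(0.9808) = 0.9808
Step 4: Evaluate f.
f(-1.0, 0.9808) = 18.7524


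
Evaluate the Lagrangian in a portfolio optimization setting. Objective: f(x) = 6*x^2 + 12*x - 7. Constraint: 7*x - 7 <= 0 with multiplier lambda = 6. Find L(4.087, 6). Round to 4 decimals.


Step 1: Evaluate f(x).
f(4.087) = 6*4.087^2 + 12*4.087 - 7 = 142.2654
Step 2: Evaluate g(x).
g(4.087) = 7*4.087 - 7 = 21.609
Step 3: Compute Lagrangian.
L = 142.2654 + 6*21.609 = 271.9194


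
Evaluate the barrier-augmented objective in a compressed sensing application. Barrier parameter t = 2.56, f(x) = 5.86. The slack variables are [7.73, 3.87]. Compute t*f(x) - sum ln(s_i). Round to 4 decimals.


Step 1: Compute log-barrier.
ln values: [2.0451, 1.3533]
phi = -(2.0451 + 1.3533) = -3.3984
Step 2: Compute augmented objective.
t*f(x) = 2.56*5.86 = 15.0016
Total = 15.0016 - 3.3984 = 11.6032


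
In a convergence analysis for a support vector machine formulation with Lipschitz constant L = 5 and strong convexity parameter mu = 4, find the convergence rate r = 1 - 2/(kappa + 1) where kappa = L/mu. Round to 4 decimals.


Step 1: Compute the condition number.
kappa = L/mu = 5/4 = 1.25
Step 2: Compute the convergence rate.
r = 1 - 2/(kappa + 1) = 1 - 2*mu/(L + mu) = (L - mu)/(L + mu) = 1/9 = 0.1111


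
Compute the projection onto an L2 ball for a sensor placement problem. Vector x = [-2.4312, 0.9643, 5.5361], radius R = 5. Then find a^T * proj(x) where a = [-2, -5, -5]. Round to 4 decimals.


Step 1: Compute ||x|| (intermediates to 6 decimals).
||x|| = sqrt((-2.4312)^2 + 0.9643^2 + 5.5361^2) = 6.122827
Step 2: Project.
Since ||x|| > R, scale = R/||x|| = 5/6.122827 = 0.816616, proj(x) = scale * x
proj(x) = [-1.985357, 0.787463, 4.520868]
Step 3: Dot product.
a^T * proj(x) = -2*(-1.985357) - 5*0.787463 - 5*4.520868 = -22.5709


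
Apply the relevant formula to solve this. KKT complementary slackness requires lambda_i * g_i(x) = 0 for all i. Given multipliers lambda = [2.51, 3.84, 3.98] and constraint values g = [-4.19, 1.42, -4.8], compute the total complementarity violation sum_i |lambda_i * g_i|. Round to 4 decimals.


KKT complementary slackness check:
lambda_1 * g_1 = 2.51 * -4.19 = -10.5169
lambda_2 * g_2 = 3.84 * 1.42 = 5.4528
lambda_3 * g_3 = 3.98 * -4.8 = -19.104
Total violation = 10.5169 + 5.4528 + 19.104 = 35.0737


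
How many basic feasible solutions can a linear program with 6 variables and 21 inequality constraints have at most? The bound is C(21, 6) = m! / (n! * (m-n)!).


Each vertex corresponds to some choice of n active constraints out of m, so the number of vertices is at most C(m, n) = m! / (n!(m-n)!).
m = 21, n = 6
Numerator: 21 * 20 * 19 * 18 * 17 * 16
Denominator: 6! = 720
C(21, 6) = 54264


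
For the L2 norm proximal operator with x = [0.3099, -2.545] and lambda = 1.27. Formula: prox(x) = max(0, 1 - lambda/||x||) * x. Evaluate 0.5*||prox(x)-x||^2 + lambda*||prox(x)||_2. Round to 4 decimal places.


Step 1: Compute ||x||.
||x|| = 2.5638
Step 2: Compute scaling factor.
scale = max(0, 1 - 1.27/2.5638) = 0.5046
Step 3: prox(x) = [0.1564, -1.2843]
||prox(x)|| = 1.2938
Step 4: Proximal objective.
0.5*||prox-x||^2 = 0.8065
lambda*||prox|| = 1.6431
Total = 2.4496


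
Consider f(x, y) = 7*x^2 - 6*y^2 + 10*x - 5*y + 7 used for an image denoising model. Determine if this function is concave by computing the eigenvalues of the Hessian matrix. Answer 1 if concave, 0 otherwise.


The Hessian of f(x,y) = 7*x^2 - 6*y^2 + 10*x - 5*y + 7 is:
H = [[14, 0], [0, -12]]
Trace = 14 - 12 = 2
Determinant = 14*-12 - (0)^2 = -168
Discriminant = (2)^2 - 4*-168 = 676.0
Eigenvalues: lambda_1 = -12.0, lambda_2 = 14.0
The function is not concave.

0


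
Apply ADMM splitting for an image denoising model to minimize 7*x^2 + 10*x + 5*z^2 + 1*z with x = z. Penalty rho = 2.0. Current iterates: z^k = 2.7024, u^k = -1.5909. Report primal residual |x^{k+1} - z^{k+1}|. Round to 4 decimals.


ADMM iteration with rho = 2.0, z^k = 2.7024, u^k = -1.5909
Step 1: x-update.
Minimize 7*x^2 + 10*x + (2.0/2)*(x - 2.7024 - 1.5909)^2
FOC: (2*7 + 2.0)*x = -10 + 2.0*(2.7024 + 1.5909)
x^{k+1} = -0.0883
Step 2: z-update.
Minimize 5*z^2 + 1*z + (2.0/2)*(-0.0883 - z - 1.5909)^2
FOC: (2*5 + 2.0)*z = -1 + 2.0*(-0.0883 - 1.5909)
z^{k+1} = -0.3632
Step 3: u-update.
u^{k+1} = -1.5909 - 0.0883 + 0.3632 = -1.316
Step 4: Primal residual = |-0.0883 + 0.3632| = 0.2749


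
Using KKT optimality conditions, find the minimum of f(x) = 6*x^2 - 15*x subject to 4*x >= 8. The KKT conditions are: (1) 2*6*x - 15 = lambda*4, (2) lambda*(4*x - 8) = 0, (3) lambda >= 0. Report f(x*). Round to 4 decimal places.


Step 1: Try lambda = 0 (constraint inactive).
x_unc = 15/(2*6) = 1.25
Check: 4*1.25 = 5.0 < 8 -- violated!
Step 2: Constraint must be active: 4*x = 8
x* = 8/4 = 2.0
lambda = (2*6*2.0 - 15)/4 = 2.25
Step 3: Compute optimal value.
f(x*) = 6*2.0^2 - 15*2.0 = -6.0


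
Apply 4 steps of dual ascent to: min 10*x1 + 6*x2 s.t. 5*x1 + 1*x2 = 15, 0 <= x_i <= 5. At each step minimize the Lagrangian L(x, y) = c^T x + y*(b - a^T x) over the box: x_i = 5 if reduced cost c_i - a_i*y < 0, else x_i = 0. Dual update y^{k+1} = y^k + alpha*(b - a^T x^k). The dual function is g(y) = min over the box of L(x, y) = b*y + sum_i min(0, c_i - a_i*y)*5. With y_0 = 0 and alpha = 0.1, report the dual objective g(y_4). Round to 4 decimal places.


Dual ascent for LP: min 10*x1 + 6*x2, 5*x1 + 1*x2 = 15, 0 <= x_i <= 5
Step 1: y^k = 0.0, reduced costs: (10.0, 6.0)
  x^k = (0.0, 0.0), subgradient = b - a^T x = 15.0
  y^{k+1} = 0.0 + 0.1*15.0 = 1.5
Step 2: y^k = 1.5, reduced costs: (2.5, 4.5)
  x^k = (0.0, 0.0), subgradient = b - a^T x = 15.0
  y^{k+1} = 1.5 + 0.1*15.0 = 3.0
Step 3: y^k = 3.0, reduced costs: (-5.0, 3.0)
  x^k = (5.0, 0.0), subgradient = b - a^T x = -10.0
  y^{k+1} = 3.0 + 0.1*-10.0 = 2.0
Step 4: y^k = 2.0, reduced costs: (0.0, 4.0)
  x^k = (0.0, 0.0), subgradient = b - a^T x = 15.0
  y^{k+1} = 2.0 + 0.1*15.0 = 3.5
Dual objective at y_4 = 3.5: reduced costs (-7.5, 2.5), box minimizer x = (5.0, 0.0)
g(y_4) = b*y + (c1 - a1*y)*x1 + (c2 - a2*y)*x2 = 15*3.5 + (-7.5)*5.0 + 2.5*0.0 = 52.5 - 37.5 + 0.0 = 15.0


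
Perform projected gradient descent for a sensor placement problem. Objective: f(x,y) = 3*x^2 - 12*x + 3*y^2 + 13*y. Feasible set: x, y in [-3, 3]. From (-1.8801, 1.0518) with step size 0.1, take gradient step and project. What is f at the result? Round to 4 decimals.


Step 1: Compute gradient at (-1.8801, 1.0518).
grad_x = 2*3*-1.8801 - 12 = -23.2806
grad_y = 2*3*1.0518 + 13 = 19.3108
Step 2: Gradient step.
x_raw = -1.8801 - 0.1*-23.2806 = 0.448
y_raw = 1.0518 - 0.1*19.3108 = -0.8793
Step 3: Project onto [-3, 3].
x_proj = clip(0.448) = 0.448
y_proj = clip(-0.8793) = -0.8793
Step 4: Evaluate f.
f(0.448, -0.8793) = -13.8848


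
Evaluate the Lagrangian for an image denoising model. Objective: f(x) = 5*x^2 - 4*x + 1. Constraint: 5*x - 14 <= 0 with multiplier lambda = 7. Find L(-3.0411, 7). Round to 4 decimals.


Step 1: Evaluate f(x).
f(-3.0411) = 5*(-3.0411)^2 - 4*(-3.0411) + 1 = 59.4058
Step 2: Evaluate g(x).
g(-3.0411) = 5*-3.0411 - 14 = -29.2055
Step 3: Compute Lagrangian.
L = 59.4058 + 7*-29.2055 = -145.0327


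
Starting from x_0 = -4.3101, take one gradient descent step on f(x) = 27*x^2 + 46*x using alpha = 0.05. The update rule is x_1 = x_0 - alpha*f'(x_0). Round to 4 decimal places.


We compute the gradient at x_0 and apply the update.
f'(x) = 54*x + 46
f'(-4.3101) = 54*-4.3101 + 46 = -186.7454
x_1 = -4.3101 - 0.05*-186.7454 = 5.0272


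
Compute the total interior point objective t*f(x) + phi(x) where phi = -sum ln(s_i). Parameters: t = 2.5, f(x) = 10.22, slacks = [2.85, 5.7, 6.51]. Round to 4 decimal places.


Step 1: Compute log-barrier.
ln values: [1.0473, 1.7405, 1.8733]
phi = -(1.0473 + 1.7405 + 1.8733) = -4.6611
Step 2: Compute augmented objective.
t*f(x) = 2.5*10.22 = 25.55
Total = 25.55 - 4.6611 = 20.8889


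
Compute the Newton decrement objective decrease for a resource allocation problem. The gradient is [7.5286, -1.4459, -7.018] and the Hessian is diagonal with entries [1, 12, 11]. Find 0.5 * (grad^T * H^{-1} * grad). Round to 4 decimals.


Step 1: H is diagonal, so H^(-1) * g = [7.5286, -0.1205, -0.638].
Step 2: g^T H^(-1) g = sum_i g_i^2 / H_ii
  = (7.5286)^2/1 + (-1.4459)^2/12 + (-7.018)^2/11
  = 56.6798 + 0.1742 + 4.4775 = 61.3315
Step 3: Objective decrease = 0.5 * g^T H^(-1) g = 30.6658


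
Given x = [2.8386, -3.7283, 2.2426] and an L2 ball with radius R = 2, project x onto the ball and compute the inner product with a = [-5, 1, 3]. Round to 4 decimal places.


Step 1: Compute ||x|| (intermediates to 6 decimals).
||x|| = sqrt(2.8386^2 + (-3.7283)^2 + 2.2426^2) = 5.194913
Step 2: Project.
Since ||x|| > R, scale = R/||x|| = 2/5.194913 = 0.384992, proj(x) = scale * x
proj(x) = [1.092838, -1.435366, 0.863383]
Step 3: Dot product.
a^T * proj(x) = -5*1.092838 + 1*(-1.435366) + 3*0.863383 = -4.3094


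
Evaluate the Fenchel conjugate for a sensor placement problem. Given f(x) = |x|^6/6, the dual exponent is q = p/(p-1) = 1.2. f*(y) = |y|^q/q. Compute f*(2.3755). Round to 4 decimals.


The conjugate exponent q satisfies 1/p + 1/q = 1.
p = 6, so q = 6/(6 - 1) = 1.2
|y|^q = 2.3755^1.2 = 2.8243
f*(2.3755) = 2.8243 / 1.2 = 2.3536


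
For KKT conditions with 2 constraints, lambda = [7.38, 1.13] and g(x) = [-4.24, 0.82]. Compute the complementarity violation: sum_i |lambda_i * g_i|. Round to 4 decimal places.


KKT complementary slackness check:
lambda_1 * g_1 = 7.38 * -4.24 = -31.2912
lambda_2 * g_2 = 1.13 * 0.82 = 0.9266
Total violation = 31.2912 + 0.9266 = 32.2178


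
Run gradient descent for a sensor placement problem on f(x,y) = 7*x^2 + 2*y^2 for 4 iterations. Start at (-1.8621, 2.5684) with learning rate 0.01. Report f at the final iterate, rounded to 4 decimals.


Gradient descent on f(x,y) = 7*x^2 + 2*y^2.
Starting point: (-1.8621, 2.5684), alpha = 0.01
Step 1: grad_x = 2*7*-1.8621 = -26.0694, grad_y = 2*2*2.5684 = 10.2736
  x_1 = -1.8621 - 0.01*-26.0694 = -1.6014
  y_1 = 2.5684 - 0.01*10.2736 = 2.4657
Step 2: grad_x = 2*7*-1.6014 = -22.4197, grad_y = 2*2*2.4657 = 9.8627
  x_2 = -1.6014 - 0.01*-22.4197 = -1.3772
  y_2 = 2.4657 - 0.01*9.8627 = 2.367
Step 3: grad_x = 2*7*-1.3772 = -19.2809, grad_y = 2*2*2.367 = 9.4681
  x_3 = -1.3772 - 0.01*-19.2809 = -1.1844
  y_3 = 2.367 - 0.01*9.4681 = 2.2724
Step 4: grad_x = 2*7*-1.1844 = -16.5816, grad_y = 2*2*2.2724 = 9.0894
  x_4 = -1.1844 - 0.01*-16.5816 = -1.0186
  y_4 = 2.2724 - 0.01*9.0894 = 2.1815
f(-1.0186, 2.1815) = 7*(-1.0186)^2 + 2*2.1815^2 = 16.7801


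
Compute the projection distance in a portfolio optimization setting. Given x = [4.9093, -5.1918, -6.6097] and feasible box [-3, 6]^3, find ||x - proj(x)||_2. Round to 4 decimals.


Project each component onto [-3, 6].
clip(4.9093) = 4.9093, clip(-5.1918) = -3.0, clip(-6.6097) = -3.0
Projection = [4.9093, -3.0, -3.0]
Squared diffs: [0.0, 4.804, 13.0299]
Distance = sqrt(17.8339) = 4.223


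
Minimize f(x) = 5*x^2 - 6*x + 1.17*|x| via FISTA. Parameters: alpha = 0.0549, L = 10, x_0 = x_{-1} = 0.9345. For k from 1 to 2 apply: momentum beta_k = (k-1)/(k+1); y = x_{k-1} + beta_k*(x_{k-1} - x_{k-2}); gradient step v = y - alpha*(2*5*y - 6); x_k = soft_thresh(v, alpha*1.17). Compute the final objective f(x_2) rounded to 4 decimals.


FISTA on f(x) = 5*x^2 - 6*x + 1.17*|x|
L = 10, alpha = 0.0549
Iteration 1: beta = 0.0, y = 0.9345 + 0.0*(0.9345 - 0.9345) = 0.9345
  grad(y) = 3.345, v = y - alpha*grad = 0.7509
  prox(v) = soft_thresh(0.7509, 0.0642) = 0.6866
Iteration 2: beta = 0.3333, y = 0.6866 + 0.3333*(0.6866 - 0.9345) = 0.604
  grad(y) = 0.04, v = y - alpha*grad = 0.6018
  prox(v) = soft_thresh(0.6018, 0.0642) = 0.5376
f(x_2) = 5*0.5376^2 - 6*0.5376 + 1.17*|0.5376| = -1.1516


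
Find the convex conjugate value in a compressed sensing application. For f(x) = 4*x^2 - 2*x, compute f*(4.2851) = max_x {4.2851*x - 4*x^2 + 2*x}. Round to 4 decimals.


f*(y) = sup_x {y*x - a*x^2 - b*x} = sup_x {(y-b)*x - a*x^2}
FOC: (y - b) - 2a*x = 0 => x* = (y - b)/(2a)
x* = (4.2851 + 2)/(2*4) = 0.7856
f*(4.2851) = (y-b)^2/(4a) = (4.2851 + 2)^2/(4*4)
= 39.5025/16 = 2.4689


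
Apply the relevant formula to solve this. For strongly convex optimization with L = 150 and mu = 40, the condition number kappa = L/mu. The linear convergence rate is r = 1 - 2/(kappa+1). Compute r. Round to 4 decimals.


Step 1: Compute the condition number.
kappa = L/mu = 150/40 = 3.75
Step 2: Compute the convergence rate.
r = 1 - 2/(kappa + 1) = 1 - 2*mu/(L + mu) = (L - mu)/(L + mu) = 110/190 = 0.5789


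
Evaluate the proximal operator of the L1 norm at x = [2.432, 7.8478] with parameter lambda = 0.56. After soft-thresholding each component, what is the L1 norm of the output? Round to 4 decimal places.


Soft-thresholding with lambda = 0.56:
prox(2.432) = sign(2.432)*max(|2.432| - 0.56, 0) = 1.872
prox(7.8478) = sign(7.8478)*max(|7.8478| - 0.56, 0) = 7.2878
prox(x) = [1.872, 7.2878]
||prox(x)||_1 = 1.872 + 7.2878 = 9.1598


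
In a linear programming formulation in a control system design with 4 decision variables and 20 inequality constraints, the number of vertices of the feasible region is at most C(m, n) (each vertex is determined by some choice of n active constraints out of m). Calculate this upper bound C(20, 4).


Each vertex corresponds to some choice of n active constraints out of m, so the number of vertices is at most C(m, n) = m! / (n!(m-n)!).
m = 20, n = 4
Numerator: 20 * 19 * 18 * 17
Denominator: 4! = 24
C(20, 4) = 4845


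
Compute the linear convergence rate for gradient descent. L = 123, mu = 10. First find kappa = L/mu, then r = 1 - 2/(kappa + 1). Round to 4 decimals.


Step 1: Compute the condition number.
kappa = L/mu = 123/10 = 12.3
Step 2: Compute the convergence rate.
r = 1 - 2/(kappa + 1) = 1 - 2*mu/(L + mu) = (L - mu)/(L + mu) = 113/133 = 0.8496


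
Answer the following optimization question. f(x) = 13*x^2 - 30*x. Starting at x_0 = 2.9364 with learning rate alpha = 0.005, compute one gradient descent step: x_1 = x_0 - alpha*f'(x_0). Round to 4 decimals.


We compute the gradient at x_0 and apply the update.
f'(x) = 26*x - 30
f'(2.9364) = 26*2.9364 - 30 = 46.3464
x_1 = 2.9364 - 0.005*46.3464 = 2.7047


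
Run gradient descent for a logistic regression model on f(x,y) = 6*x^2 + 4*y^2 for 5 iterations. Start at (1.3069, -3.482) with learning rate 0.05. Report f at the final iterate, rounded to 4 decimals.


Gradient descent on f(x,y) = 6*x^2 + 4*y^2.
Starting point: (1.3069, -3.482), alpha = 0.05
Step 1: grad_x = 2*6*1.3069 = 15.6828, grad_y = 2*4*-3.482 = -27.856
  x_1 = 1.3069 - 0.05*15.6828 = 0.5228
  y_1 = -3.482 - 0.05*-27.856 = -2.0892
Step 2: grad_x = 2*6*0.5228 = 6.2731, grad_y = 2*4*-2.0892 = -16.7136
  x_2 = 0.5228 - 0.05*6.2731 = 0.2091
  y_2 = -2.0892 - 0.05*-16.7136 = -1.2535
Step 3: grad_x = 2*6*0.2091 = 2.5092, grad_y = 2*4*-1.2535 = -10.0282
  x_3 = 0.2091 - 0.05*2.5092 = 0.0836
  y_3 = -1.2535 - 0.05*-10.0282 = -0.7521
Step 4: grad_x = 2*6*0.0836 = 1.0037, grad_y = 2*4*-0.7521 = -6.0169
  x_4 = 0.0836 - 0.05*1.0037 = 0.0335
  y_4 = -0.7521 - 0.05*-6.0169 = -0.4513
Step 5: grad_x = 2*6*0.0335 = 0.4015, grad_y = 2*4*-0.4513 = -3.6101
  x_5 = 0.0335 - 0.05*0.4015 = 0.0134
  y_5 = -0.4513 - 0.05*-3.6101 = -0.2708
f(0.0134, -0.2708) = 6*0.0134^2 + 4*(-0.2708)^2 = 0.2943


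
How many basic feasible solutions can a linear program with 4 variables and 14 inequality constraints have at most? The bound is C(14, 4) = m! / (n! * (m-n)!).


Each vertex corresponds to some choice of n active constraints out of m, so the number of vertices is at most C(m, n) = m! / (n!(m-n)!).
m = 14, n = 4
Numerator: 14 * 13 * 12 * 11
Denominator: 4! = 24
C(14, 4) = 1001


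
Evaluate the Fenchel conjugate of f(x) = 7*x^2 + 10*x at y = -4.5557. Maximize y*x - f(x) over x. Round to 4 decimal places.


f*(y) = sup_x {y*x - a*x^2 - b*x} = sup_x {(y-b)*x - a*x^2}
FOC: (y - b) - 2a*x = 0 => x* = (y - b)/(2a)
x* = (-4.5557 - 10)/(2*7) = -1.0397
f*(-4.5557) = (y-b)^2/(4a) = (-4.5557 - 10)^2/(4*7)
= 211.8684/28 = 7.5667


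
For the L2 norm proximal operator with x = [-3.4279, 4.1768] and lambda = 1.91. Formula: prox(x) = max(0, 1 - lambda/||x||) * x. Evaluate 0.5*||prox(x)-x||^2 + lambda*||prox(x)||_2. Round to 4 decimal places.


Step 1: Compute ||x||.
||x|| = 5.4033
Step 2: Compute scaling factor.
scale = max(0, 1 - 1.91/5.4033) = 0.6465
Step 3: prox(x) = [-2.2162, 2.7004]
||prox(x)|| = 3.4933
Step 4: Proximal objective.
0.5*||prox-x||^2 = 1.8241
lambda*||prox|| = 6.6722
Total = 8.4963


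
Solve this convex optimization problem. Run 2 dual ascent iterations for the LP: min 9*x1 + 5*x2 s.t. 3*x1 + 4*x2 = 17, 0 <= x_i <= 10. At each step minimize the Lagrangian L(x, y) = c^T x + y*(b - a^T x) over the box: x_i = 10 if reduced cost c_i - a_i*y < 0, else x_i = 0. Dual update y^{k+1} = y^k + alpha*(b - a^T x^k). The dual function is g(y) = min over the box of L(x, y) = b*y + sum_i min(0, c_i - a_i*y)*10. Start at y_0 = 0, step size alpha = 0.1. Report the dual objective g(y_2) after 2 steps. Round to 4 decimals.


Dual ascent for LP: min 9*x1 + 5*x2, 3*x1 + 4*x2 = 17, 0 <= x_i <= 10
Step 1: y^k = 0.0, reduced costs: (9.0, 5.0)
  x^k = (0.0, 0.0), subgradient = b - a^T x = 17.0
  y^{k+1} = 0.0 + 0.1*17.0 = 1.7
Step 2: y^k = 1.7, reduced costs: (3.9, -1.8)
  x^k = (0.0, 10.0), subgradient = b - a^T x = -23.0
  y^{k+1} = 1.7 + 0.1*-23.0 = -0.6
Dual objective at y_2 = -0.6: reduced costs (10.8, 7.4), box minimizer x = (0.0, 0.0)
g(y_2) = b*y + (c1 - a1*y)*x1 + (c2 - a2*y)*x2 = 17*(-0.6) + 10.8*0.0 + 7.4*0.0 = -10.2 + 0.0 + 0.0 = -10.2


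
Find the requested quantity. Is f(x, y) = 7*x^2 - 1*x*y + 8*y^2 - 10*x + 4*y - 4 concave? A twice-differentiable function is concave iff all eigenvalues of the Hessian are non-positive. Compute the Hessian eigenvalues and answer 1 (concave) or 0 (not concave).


The Hessian of f(x,y) = 7*x^2 - 1*x*y + 8*y^2 - 10*x + 4*y - 4 is:
H = [[14, -1], [-1, 16]]
Trace = 14 + 16 = 30
Determinant = 14*16 - (-1)^2 = 223
Discriminant = (30)^2 - 4*223 = 8.0
Eigenvalues: lambda_1 = 13.5858, lambda_2 = 16.4142
The function is not concave.

0


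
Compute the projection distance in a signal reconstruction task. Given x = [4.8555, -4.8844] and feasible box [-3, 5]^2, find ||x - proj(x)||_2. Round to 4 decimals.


Project each component onto [-3, 5].
clip(4.8555) = 4.8555, clip(-4.8844) = -3.0
Projection = [4.8555, -3.0]
Squared diffs: [0.0, 3.551]
Distance = sqrt(3.551) = 1.8844


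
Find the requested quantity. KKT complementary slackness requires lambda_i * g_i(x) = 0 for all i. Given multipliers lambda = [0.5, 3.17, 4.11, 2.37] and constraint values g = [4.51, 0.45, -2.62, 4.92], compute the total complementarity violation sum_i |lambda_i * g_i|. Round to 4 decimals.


KKT complementary slackness check:
lambda_1 * g_1 = 0.5 * 4.51 = 2.255
lambda_2 * g_2 = 3.17 * 0.45 = 1.4265
lambda_3 * g_3 = 4.11 * -2.62 = -10.7682
lambda_4 * g_4 = 2.37 * 4.92 = 11.6604
Total violation = 2.255 + 1.4265 + 10.7682 + 11.6604 = 26.1101


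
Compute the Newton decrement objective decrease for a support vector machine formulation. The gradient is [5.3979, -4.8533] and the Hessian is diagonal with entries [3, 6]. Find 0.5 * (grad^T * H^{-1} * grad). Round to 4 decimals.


Step 1: H is diagonal, so H^(-1) * g = [1.7993, -0.8089].
Step 2: g^T H^(-1) g = sum_i g_i^2 / H_ii
  = (5.3979)^2/3 + (-4.8533)^2/6
  = 9.7124 + 3.9258 = 13.6382
Step 3: Objective decrease = 0.5 * g^T H^(-1) g = 6.8191


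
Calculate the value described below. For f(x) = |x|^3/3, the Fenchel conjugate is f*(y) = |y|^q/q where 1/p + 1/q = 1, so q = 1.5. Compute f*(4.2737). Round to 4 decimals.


The conjugate exponent q satisfies 1/p + 1/q = 1.
p = 3, so q = 3/(3 - 1) = 1.5
|y|^q = 4.2737^1.5 = 8.835
f*(4.2737) = 8.835 / 1.5 = 5.89


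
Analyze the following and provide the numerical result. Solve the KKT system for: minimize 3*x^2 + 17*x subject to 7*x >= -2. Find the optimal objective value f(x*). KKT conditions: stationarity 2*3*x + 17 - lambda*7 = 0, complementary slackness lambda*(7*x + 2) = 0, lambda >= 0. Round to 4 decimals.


Step 1: Try lambda = 0 (constraint inactive).
x_unc = -17/(2*3) = -2.8333
Check: 7*-2.8333 = -19.8331 < -2 -- violated!
Step 2: Constraint must be active: 7*x = -2
x* = -2/7 = -0.2857 (rounded; the exact value -2/7 is used below)
lambda = (2*3*(-2/7) + 17)/7 = 2.1837
Step 3: Compute optimal value.
f(x*) = 3*(-2/7)^2 + 17*(-2/7) = -4.6122


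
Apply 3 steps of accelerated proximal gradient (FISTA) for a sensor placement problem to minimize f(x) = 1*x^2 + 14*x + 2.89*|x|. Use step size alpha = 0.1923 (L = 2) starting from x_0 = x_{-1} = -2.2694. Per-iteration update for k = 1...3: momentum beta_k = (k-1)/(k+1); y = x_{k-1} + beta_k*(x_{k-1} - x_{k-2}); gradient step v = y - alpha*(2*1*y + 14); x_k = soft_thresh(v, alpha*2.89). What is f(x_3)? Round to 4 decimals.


FISTA on f(x) = 1*x^2 + 14*x + 2.89*|x|
L = 2, alpha = 0.1923
Iteration 1: beta = 0.0, y = -2.2694 + 0.0*(-2.2694 + 2.2694) = -2.2694
  grad(y) = 9.4612, v = y - alpha*grad = -4.0888
  prox(v) = soft_thresh(-4.0888, 0.5557) = -3.533
Iteration 2: beta = 0.3333, y = -3.533 + 0.3333*(-3.533 + 2.2694) = -3.9543
  grad(y) = 6.0915, v = y - alpha*grad = -5.1256
  prox(v) = soft_thresh(-5.1256, 0.5557) = -4.5699
Iteration 3: beta = 0.5, y = -4.5699 + 0.5*(-4.5699 + 3.533) = -5.0883
  grad(y) = 3.8233, v = y - alpha*grad = -5.8236
  prox(v) = soft_thresh(-5.8236, 0.5557) = -5.2678
f(x_3) = 1*(-5.2678)^2 + 14*(-5.2678) + 2.89*|-5.2678| = -30.7755


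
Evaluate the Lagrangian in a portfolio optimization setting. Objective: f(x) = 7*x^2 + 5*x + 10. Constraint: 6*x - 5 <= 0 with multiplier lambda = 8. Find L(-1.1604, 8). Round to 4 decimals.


Step 1: Evaluate f(x).
f(-1.1604) = 7*(-1.1604)^2 + 5*(-1.1604) + 10 = 13.6237
Step 2: Evaluate g(x).
g(-1.1604) = 6*-1.1604 - 5 = -11.9624
Step 3: Compute Lagrangian.
L = 13.6237 + 8*-11.9624 = -82.0755


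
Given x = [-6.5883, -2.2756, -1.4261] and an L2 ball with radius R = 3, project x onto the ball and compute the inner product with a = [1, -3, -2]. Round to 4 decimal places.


Step 1: Compute ||x|| (intermediates to 6 decimals).
||x|| = sqrt((-6.5883)^2 + (-2.2756)^2 + (-1.4261)^2) = 7.11462
Step 2: Project.
Since ||x|| > R, scale = R/||x|| = 3/7.11462 = 0.421667, proj(x) = scale * x
proj(x) = [-2.778069, -0.959545, -0.601339]
Step 3: Dot product.
a^T * proj(x) = 1*(-2.778069) - 3*(-0.959545) - 2*(-0.601339) = 1.3032


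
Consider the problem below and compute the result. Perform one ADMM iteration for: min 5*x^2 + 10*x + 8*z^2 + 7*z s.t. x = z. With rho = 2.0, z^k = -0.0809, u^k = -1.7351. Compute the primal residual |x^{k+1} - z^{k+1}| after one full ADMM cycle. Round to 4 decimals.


ADMM iteration with rho = 2.0, z^k = -0.0809, u^k = -1.7351
Step 1: x-update.
Minimize 5*x^2 + 10*x + (2.0/2)*(x + 0.0809 - 1.7351)^2
FOC: (2*5 + 2.0)*x = -10 + 2.0*(-0.0809 + 1.7351)
x^{k+1} = -0.5576
Step 2: z-update.
Minimize 8*z^2 + 7*z + (2.0/2)*(-0.5576 - z - 1.7351)^2
FOC: (2*8 + 2.0)*z = -7 + 2.0*(-0.5576 - 1.7351)
z^{k+1} = -0.6436
Step 3: u-update.
u^{k+1} = -1.7351 - 0.5576 + 0.6436 = -1.6491
Step 4: Primal residual = |-0.5576 + 0.6436| = 0.086


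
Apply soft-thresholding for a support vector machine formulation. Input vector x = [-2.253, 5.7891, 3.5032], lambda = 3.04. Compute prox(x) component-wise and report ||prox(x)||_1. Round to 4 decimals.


Soft-thresholding with lambda = 3.04:
prox(-2.253) = sign(-2.253)*max(|-2.253| - 3.04, 0) = 0.0
prox(5.7891) = sign(5.7891)*max(|5.7891| - 3.04, 0) = 2.7491
prox(3.5032) = sign(3.5032)*max(|3.5032| - 3.04, 0) = 0.4632
prox(x) = [0.0, 2.7491, 0.4632]
||prox(x)||_1 = 0.0 + 2.7491 + 0.4632 = 3.2123


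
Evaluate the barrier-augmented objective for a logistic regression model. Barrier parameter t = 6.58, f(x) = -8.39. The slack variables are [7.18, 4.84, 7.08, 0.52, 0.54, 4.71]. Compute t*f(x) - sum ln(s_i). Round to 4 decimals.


Step 1: Compute log-barrier.
ln values: [1.9713, 1.5769, 1.9573, -0.6539, -0.6162, 1.5497]
phi = -(1.9713 + 1.5769 + 1.9573 - 0.6539 - 0.6162 + 1.5497) = -5.7851
Step 2: Compute augmented objective.
t*f(x) = 6.58*-8.39 = -55.2062
Total = -55.2062 - 5.7851 = -60.9913


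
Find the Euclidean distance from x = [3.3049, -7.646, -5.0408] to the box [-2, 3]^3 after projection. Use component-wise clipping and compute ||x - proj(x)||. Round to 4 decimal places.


Project each component onto [-2, 3].
clip(3.3049) = 3.0, clip(-7.646) = -2.0, clip(-5.0408) = -2.0
Projection = [3.0, -2.0, -2.0]
Squared diffs: [0.093, 31.8773, 9.2465]
Distance = sqrt(41.2168) = 6.42


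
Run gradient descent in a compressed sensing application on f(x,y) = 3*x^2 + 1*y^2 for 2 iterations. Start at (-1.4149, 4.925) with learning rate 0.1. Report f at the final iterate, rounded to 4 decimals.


Gradient descent on f(x,y) = 3*x^2 + 1*y^2.
Starting point: (-1.4149, 4.925), alpha = 0.1
Step 1: grad_x = 2*3*-1.4149 = -8.4894, grad_y = 2*1*4.925 = 9.85
  x_1 = -1.4149 - 0.1*-8.4894 = -0.566
  y_1 = 4.925 - 0.1*9.85 = 3.94
Step 2: grad_x = 2*3*-0.566 = -3.3958, grad_y = 2*1*3.94 = 7.88
  x_2 = -0.566 - 0.1*-3.3958 = -0.2264
  y_2 = 3.94 - 0.1*7.88 = 3.152
f(-0.2264, 3.152) = 3*(-0.2264)^2 + 1*3.152^2 = 10.0889


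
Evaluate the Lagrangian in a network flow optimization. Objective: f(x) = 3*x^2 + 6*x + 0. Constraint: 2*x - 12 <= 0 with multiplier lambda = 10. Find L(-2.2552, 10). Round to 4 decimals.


Step 1: Evaluate f(x).
f(-2.2552) = 3*(-2.2552)^2 + 6*(-2.2552) + 0 = 1.7266
Step 2: Evaluate g(x).
g(-2.2552) = 2*-2.2552 - 12 = -16.5104
Step 3: Compute Lagrangian.
L = 1.7266 + 10*-16.5104 = -163.3774


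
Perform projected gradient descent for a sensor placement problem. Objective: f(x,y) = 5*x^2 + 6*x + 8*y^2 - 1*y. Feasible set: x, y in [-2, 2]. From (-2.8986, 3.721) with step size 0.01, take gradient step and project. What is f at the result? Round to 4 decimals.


Step 1: Compute gradient at (-2.8986, 3.721).
grad_x = 2*5*-2.8986 + 6 = -22.986
grad_y = 2*8*3.721 - 1 = 58.536
Step 2: Gradient step.
x_raw = -2.8986 - 0.01*-22.986 = -2.6687
y_raw = 3.721 - 0.01*58.536 = 3.1356
Step 3: Project onto [-2, 2].
x_proj = clip(-2.6687) = -2.0
y_proj = clip(3.1356) = 2.0
Step 4: Evaluate f.
f(-2.0, 2.0) = 38.0


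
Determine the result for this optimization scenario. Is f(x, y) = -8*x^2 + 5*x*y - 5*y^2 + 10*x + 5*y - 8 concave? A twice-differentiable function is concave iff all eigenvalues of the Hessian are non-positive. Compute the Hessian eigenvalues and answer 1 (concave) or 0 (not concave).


The Hessian of f(x,y) = -8*x^2 + 5*x*y - 5*y^2 + 10*x + 5*y - 8 is:
H = [[-16, 5], [5, -10]]
Trace = -16 - 10 = -26
Determinant = -16*-10 - (5)^2 = 135
Discriminant = (-26)^2 - 4*135 = 136.0
Eigenvalues: lambda_1 = -18.831, lambda_2 = -7.169
The function is concave.

1


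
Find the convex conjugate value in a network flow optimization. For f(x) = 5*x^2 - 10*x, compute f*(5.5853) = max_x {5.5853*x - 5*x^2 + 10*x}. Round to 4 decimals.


f*(y) = sup_x {y*x - a*x^2 - b*x} = sup_x {(y-b)*x - a*x^2}
FOC: (y - b) - 2a*x = 0 => x* = (y - b)/(2a)
x* = (5.5853 + 10)/(2*5) = 1.5585
f*(5.5853) = (y-b)^2/(4a) = (5.5853 + 10)^2/(4*5)
= 242.9016/20 = 12.1451


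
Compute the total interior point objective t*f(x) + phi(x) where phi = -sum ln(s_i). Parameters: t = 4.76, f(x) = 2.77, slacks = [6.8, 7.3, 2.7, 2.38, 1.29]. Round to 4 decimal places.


Step 1: Compute log-barrier.
ln values: [1.9169, 1.9879, 0.9933, 0.8671, 0.2546]
phi = -(1.9169 + 1.9879 + 0.9933 + 0.8671 + 0.2546) = -6.0198
Step 2: Compute augmented objective.
t*f(x) = 4.76*2.77 = 13.1852
Total = 13.1852 - 6.0198 = 7.1654


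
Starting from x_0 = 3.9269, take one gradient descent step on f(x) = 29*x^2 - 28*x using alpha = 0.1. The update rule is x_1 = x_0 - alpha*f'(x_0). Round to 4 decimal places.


We compute the gradient at x_0 and apply the update.
f'(x) = 58*x - 28
f'(3.9269) = 58*3.9269 - 28 = 199.7602
x_1 = 3.9269 - 0.1*199.7602 = -16.0491


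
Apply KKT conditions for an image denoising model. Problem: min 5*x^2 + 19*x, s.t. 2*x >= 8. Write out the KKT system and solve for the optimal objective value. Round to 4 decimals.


Step 1: Try lambda = 0 (constraint inactive).
x_unc = -19/(2*5) = -1.9
Check: 2*-1.9 = -3.8 < 8 -- violated!
Step 2: Constraint must be active: 2*x = 8
x* = 8/2 = 4.0
lambda = (2*5*4.0 + 19)/2 = 29.5
Step 3: Compute optimal value.
f(x*) = 5*4.0^2 + 19*4.0 = 156.0


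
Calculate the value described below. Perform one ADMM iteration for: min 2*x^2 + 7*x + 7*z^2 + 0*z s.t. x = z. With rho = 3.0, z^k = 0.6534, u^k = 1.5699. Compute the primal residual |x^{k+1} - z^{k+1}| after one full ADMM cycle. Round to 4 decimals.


ADMM iteration with rho = 3.0, z^k = 0.6534, u^k = 1.5699
Step 1: x-update.
Minimize 2*x^2 + 7*x + (3.0/2)*(x - 0.6534 + 1.5699)^2
FOC: (2*2 + 3.0)*x = -7 + 3.0*(0.6534 - 1.5699)
x^{k+1} = -1.3928
Step 2: z-update.
Minimize 7*z^2 + 0*z + (3.0/2)*(-1.3928 - z + 1.5699)^2
FOC: (2*7 + 3.0)*z = 0 + 3.0*(-1.3928 + 1.5699)
z^{k+1} = 0.0313
Step 3: u-update.
u^{k+1} = 1.5699 - 1.3928 - 0.0313 = 0.1459
Step 4: Primal residual = |-1.3928 - 0.0313| = 1.424


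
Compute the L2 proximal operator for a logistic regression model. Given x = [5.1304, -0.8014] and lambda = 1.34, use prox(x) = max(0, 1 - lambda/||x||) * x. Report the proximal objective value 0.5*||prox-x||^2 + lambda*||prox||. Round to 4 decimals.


Step 1: Compute ||x||.
||x|| = 5.1926
Step 2: Compute scaling factor.
scale = max(0, 1 - 1.34/5.1926) = 0.7419
Step 3: prox(x) = [3.8065, -0.5946]
||prox(x)|| = 3.8526
Step 4: Proximal objective.
0.5*||prox-x||^2 = 0.8978
lambda*||prox|| = 5.1625
Total = 6.0603


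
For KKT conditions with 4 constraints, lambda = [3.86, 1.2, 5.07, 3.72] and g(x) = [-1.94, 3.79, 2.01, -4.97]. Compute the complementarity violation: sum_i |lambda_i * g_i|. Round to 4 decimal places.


KKT complementary slackness check:
lambda_1 * g_1 = 3.86 * -1.94 = -7.4884
lambda_2 * g_2 = 1.2 * 3.79 = 4.548
lambda_3 * g_3 = 5.07 * 2.01 = 10.1907
lambda_4 * g_4 = 3.72 * -4.97 = -18.4884
Total violation = 7.4884 + 4.548 + 10.1907 + 18.4884 = 40.7155
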